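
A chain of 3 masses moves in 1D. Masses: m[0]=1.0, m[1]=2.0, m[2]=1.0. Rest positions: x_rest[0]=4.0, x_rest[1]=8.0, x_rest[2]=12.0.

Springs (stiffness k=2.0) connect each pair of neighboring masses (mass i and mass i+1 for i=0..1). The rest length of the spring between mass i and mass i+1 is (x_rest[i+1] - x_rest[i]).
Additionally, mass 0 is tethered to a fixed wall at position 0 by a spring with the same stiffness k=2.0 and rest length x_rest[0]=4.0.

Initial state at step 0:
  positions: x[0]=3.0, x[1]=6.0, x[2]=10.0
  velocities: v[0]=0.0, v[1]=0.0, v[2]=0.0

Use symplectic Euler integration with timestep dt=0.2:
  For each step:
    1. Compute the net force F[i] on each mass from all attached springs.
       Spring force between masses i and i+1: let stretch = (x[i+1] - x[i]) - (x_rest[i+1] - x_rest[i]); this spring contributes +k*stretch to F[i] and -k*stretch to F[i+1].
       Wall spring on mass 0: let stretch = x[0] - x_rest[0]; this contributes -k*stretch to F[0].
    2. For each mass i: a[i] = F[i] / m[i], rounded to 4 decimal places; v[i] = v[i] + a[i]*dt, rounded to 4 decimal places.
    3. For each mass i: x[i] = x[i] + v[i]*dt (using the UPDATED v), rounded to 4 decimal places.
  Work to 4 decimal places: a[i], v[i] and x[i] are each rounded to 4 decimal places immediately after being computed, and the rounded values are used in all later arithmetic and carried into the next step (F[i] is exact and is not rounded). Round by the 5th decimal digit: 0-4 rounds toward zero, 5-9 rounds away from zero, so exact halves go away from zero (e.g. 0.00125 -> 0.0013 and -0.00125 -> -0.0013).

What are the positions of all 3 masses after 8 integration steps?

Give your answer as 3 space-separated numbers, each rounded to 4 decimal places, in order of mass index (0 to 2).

Answer: 3.3893 6.9636 10.4722

Derivation:
Step 0: x=[3.0000 6.0000 10.0000] v=[0.0000 0.0000 0.0000]
Step 1: x=[3.0000 6.0400 10.0000] v=[0.0000 0.2000 0.0000]
Step 2: x=[3.0032 6.1168 10.0032] v=[0.0160 0.3840 0.0160]
Step 3: x=[3.0152 6.2245 10.0155] v=[0.0602 0.5386 0.0614]
Step 4: x=[3.0428 6.3555 10.0445] v=[0.1378 0.6549 0.1450]
Step 5: x=[3.0920 6.5015 10.0984] v=[0.2458 0.7302 0.2694]
Step 6: x=[3.1666 6.6550 10.1845] v=[0.3728 0.7677 0.4306]
Step 7: x=[3.2669 6.8102 10.3083] v=[0.5015 0.7759 0.6188]
Step 8: x=[3.3893 6.9636 10.4722] v=[0.6121 0.7669 0.8196]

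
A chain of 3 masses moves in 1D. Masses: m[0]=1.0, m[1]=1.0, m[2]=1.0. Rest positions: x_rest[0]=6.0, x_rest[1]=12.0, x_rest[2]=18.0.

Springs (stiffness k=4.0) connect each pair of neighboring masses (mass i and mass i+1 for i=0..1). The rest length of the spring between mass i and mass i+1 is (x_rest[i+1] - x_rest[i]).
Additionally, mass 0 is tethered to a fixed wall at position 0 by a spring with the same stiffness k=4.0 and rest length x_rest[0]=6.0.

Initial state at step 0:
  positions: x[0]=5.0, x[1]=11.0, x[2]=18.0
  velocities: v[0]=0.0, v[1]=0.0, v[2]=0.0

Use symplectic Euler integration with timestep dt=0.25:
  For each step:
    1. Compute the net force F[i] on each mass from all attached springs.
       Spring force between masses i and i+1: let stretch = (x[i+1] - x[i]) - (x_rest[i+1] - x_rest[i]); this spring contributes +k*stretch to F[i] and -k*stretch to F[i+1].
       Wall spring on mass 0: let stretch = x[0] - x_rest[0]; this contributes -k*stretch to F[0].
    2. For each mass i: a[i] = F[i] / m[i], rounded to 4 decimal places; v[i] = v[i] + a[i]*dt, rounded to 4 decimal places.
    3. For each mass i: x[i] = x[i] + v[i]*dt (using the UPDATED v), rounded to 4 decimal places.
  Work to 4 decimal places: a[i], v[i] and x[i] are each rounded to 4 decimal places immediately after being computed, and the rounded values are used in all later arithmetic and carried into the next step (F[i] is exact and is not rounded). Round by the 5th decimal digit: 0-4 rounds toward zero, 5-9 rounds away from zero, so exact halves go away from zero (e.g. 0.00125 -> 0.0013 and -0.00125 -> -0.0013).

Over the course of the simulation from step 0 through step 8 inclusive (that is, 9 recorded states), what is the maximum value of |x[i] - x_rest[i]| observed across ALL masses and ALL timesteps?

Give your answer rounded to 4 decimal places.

Step 0: x=[5.0000 11.0000 18.0000] v=[0.0000 0.0000 0.0000]
Step 1: x=[5.2500 11.2500 17.7500] v=[1.0000 1.0000 -1.0000]
Step 2: x=[5.6875 11.6250 17.3750] v=[1.7500 1.5000 -1.5000]
Step 3: x=[6.1875 11.9531 17.0625] v=[2.0000 1.3125 -1.2500]
Step 4: x=[6.5820 12.1172 16.9727] v=[1.5781 0.6563 -0.3594]
Step 5: x=[6.7148 12.1114 17.1690] v=[0.5313 -0.0234 0.7851]
Step 6: x=[6.5181 12.0208 17.6009] v=[-0.7869 -0.3624 1.7275]
Step 7: x=[6.0675 11.9496 18.1378] v=[-1.8023 -0.2850 2.1474]
Step 8: x=[5.5706 11.9549 18.6276] v=[-1.9877 0.0211 1.9592]
Max displacement = 1.0273

Answer: 1.0273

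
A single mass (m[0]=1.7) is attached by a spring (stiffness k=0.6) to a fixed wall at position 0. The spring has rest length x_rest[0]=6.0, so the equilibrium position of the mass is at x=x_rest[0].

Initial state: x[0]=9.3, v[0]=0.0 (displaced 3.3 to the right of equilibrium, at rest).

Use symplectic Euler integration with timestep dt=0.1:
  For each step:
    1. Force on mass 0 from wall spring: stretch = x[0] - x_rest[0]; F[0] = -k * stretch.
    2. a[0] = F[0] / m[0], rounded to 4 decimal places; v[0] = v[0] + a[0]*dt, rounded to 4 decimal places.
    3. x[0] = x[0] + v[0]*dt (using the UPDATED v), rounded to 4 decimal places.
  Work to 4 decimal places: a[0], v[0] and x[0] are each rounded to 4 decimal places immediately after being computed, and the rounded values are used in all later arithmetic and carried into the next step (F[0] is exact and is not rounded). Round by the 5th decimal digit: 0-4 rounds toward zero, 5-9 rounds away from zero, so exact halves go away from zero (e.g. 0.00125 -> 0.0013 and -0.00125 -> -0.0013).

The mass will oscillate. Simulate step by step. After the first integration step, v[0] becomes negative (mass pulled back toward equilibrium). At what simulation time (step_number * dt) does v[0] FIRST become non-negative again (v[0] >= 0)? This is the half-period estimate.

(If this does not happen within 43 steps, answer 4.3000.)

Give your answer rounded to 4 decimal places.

Step 0: x=[9.3000] v=[0.0000]
Step 1: x=[9.2884] v=[-0.1165]
Step 2: x=[9.2651] v=[-0.2326]
Step 3: x=[9.2303] v=[-0.3478]
Step 4: x=[9.1841] v=[-0.4618]
Step 5: x=[9.1267] v=[-0.5742]
Step 6: x=[9.0582] v=[-0.6846]
Step 7: x=[8.9790] v=[-0.7925]
Step 8: x=[8.8892] v=[-0.8976]
Step 9: x=[8.7892] v=[-0.9996]
Step 10: x=[8.6794] v=[-1.0980]
Step 11: x=[8.5601] v=[-1.1926]
Step 12: x=[8.4318] v=[-1.2830]
Step 13: x=[8.2949] v=[-1.3688]
Step 14: x=[8.1499] v=[-1.4498]
Step 15: x=[7.9973] v=[-1.5257]
Step 16: x=[7.8377] v=[-1.5962]
Step 17: x=[7.6716] v=[-1.6611]
Step 18: x=[7.4996] v=[-1.7201]
Step 19: x=[7.3223] v=[-1.7730]
Step 20: x=[7.1403] v=[-1.8197]
Step 21: x=[6.9543] v=[-1.8600]
Step 22: x=[6.7649] v=[-1.8937]
Step 23: x=[6.5728] v=[-1.9207]
Step 24: x=[6.3787] v=[-1.9409]
Step 25: x=[6.1833] v=[-1.9543]
Step 26: x=[5.9872] v=[-1.9608]
Step 27: x=[5.7912] v=[-1.9604]
Step 28: x=[5.5959] v=[-1.9530]
Step 29: x=[5.4020] v=[-1.9387]
Step 30: x=[5.2102] v=[-1.9176]
Step 31: x=[5.0212] v=[-1.8897]
Step 32: x=[4.8357] v=[-1.8552]
Step 33: x=[4.6543] v=[-1.8141]
Step 34: x=[4.4776] v=[-1.7666]
Step 35: x=[4.3063] v=[-1.7129]
Step 36: x=[4.1410] v=[-1.6531]
Step 37: x=[3.9823] v=[-1.5875]
Step 38: x=[3.8307] v=[-1.5163]
Step 39: x=[3.6867] v=[-1.4397]
Step 40: x=[3.5509] v=[-1.3581]
Step 41: x=[3.4237] v=[-1.2717]
Step 42: x=[3.3056] v=[-1.1808]
Step 43: x=[3.1970] v=[-1.0857]
v[0] did not become non-negative within 43 steps; using fallback time=4.3000

Answer: 4.3000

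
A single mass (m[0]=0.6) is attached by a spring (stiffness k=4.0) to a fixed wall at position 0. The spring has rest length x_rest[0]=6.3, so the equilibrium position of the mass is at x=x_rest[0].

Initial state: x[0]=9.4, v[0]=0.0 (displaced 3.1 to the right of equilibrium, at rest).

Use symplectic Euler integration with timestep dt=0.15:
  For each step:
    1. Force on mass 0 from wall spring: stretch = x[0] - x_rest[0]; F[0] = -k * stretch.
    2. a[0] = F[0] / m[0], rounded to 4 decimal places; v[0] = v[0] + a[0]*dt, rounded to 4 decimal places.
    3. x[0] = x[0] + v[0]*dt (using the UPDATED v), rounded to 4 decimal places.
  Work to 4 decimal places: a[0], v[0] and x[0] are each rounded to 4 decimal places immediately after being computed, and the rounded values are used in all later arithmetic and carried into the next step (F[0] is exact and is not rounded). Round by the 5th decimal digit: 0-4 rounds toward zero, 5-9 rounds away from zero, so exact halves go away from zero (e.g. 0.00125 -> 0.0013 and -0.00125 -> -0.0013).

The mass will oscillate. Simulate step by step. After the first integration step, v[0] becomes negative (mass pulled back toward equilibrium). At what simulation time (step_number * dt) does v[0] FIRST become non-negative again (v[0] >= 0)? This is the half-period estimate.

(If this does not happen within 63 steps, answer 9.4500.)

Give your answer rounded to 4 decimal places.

Step 0: x=[9.4000] v=[0.0000]
Step 1: x=[8.9350] v=[-3.1000]
Step 2: x=[8.0748] v=[-5.7350]
Step 3: x=[6.9483] v=[-7.5098]
Step 4: x=[5.7246] v=[-8.1581]
Step 5: x=[4.5872] v=[-7.5827]
Step 6: x=[3.7067] v=[-5.8699]
Step 7: x=[3.2152] v=[-3.2766]
Step 8: x=[3.1864] v=[-0.1918]
Step 9: x=[3.6247] v=[2.9218]
First v>=0 after going negative at step 9, time=1.3500

Answer: 1.3500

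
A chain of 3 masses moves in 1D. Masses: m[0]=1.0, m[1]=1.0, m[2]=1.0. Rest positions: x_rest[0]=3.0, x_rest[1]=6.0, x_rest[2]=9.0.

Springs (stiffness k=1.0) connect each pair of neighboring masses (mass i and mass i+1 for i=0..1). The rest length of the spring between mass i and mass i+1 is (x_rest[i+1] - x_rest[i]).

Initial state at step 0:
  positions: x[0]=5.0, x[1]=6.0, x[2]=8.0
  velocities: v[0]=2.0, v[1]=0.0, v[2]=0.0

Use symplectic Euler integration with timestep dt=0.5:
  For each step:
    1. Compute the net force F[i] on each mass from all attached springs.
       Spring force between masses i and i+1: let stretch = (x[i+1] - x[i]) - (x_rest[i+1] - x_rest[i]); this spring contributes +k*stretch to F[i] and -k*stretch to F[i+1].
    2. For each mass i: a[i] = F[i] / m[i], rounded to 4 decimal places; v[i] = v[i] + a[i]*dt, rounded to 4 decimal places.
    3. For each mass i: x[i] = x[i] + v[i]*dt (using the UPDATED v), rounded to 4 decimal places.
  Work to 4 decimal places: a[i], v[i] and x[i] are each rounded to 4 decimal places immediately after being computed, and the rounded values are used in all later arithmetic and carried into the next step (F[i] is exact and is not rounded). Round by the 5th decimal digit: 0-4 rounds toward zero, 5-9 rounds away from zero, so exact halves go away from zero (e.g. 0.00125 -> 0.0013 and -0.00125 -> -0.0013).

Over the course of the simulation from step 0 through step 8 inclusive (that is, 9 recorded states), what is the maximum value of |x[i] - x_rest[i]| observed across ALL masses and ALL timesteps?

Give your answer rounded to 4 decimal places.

Answer: 4.6464

Derivation:
Step 0: x=[5.0000 6.0000 8.0000] v=[2.0000 0.0000 0.0000]
Step 1: x=[5.5000 6.2500 8.2500] v=[1.0000 0.5000 0.5000]
Step 2: x=[5.4375 6.8125 8.7500] v=[-0.1250 1.1250 1.0000]
Step 3: x=[4.9688 7.5157 9.5157] v=[-0.9375 1.4063 1.5313]
Step 4: x=[4.3868 8.0822 10.5314] v=[-1.1641 1.1329 2.0313]
Step 5: x=[3.9786 8.3371 11.6848] v=[-0.8164 0.5098 2.3067]
Step 6: x=[3.9100 8.3393 12.7513] v=[-0.1372 0.0044 2.1329]
Step 7: x=[4.1988 8.3372 13.4648] v=[0.5775 -0.0043 1.4269]
Step 8: x=[4.7722 8.5824 13.6464] v=[1.1467 0.4903 0.3631]
Max displacement = 4.6464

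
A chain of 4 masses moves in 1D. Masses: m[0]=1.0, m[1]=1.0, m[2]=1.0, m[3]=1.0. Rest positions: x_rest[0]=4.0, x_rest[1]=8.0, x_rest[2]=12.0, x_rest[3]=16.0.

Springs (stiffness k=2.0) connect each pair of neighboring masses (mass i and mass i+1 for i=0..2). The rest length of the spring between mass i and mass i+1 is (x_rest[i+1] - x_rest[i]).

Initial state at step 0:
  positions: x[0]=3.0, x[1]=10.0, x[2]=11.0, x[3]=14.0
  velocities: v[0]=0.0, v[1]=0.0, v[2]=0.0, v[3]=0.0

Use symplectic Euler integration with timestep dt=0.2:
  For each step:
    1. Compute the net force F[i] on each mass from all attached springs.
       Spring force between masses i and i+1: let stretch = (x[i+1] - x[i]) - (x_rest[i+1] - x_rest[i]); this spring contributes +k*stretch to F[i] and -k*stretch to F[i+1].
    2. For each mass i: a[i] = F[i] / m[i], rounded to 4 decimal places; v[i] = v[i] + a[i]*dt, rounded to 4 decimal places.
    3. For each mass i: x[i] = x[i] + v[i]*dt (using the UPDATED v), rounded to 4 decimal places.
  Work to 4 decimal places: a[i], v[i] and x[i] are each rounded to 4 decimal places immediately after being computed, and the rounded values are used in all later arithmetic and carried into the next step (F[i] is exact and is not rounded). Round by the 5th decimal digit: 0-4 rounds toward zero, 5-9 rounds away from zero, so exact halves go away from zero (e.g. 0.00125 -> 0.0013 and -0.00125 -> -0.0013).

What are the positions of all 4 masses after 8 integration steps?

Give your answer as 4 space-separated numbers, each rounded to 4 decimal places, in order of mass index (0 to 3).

Step 0: x=[3.0000 10.0000 11.0000 14.0000] v=[0.0000 0.0000 0.0000 0.0000]
Step 1: x=[3.2400 9.5200 11.1600 14.0800] v=[1.2000 -2.4000 0.8000 0.4000]
Step 2: x=[3.6624 8.6688 11.4224 14.2464] v=[2.1120 -4.2560 1.3120 0.8320]
Step 3: x=[4.1653 7.6374 11.6904 14.5069] v=[2.5146 -5.1571 1.3402 1.3024]
Step 4: x=[4.6260 6.6525 11.8595 14.8621] v=[2.3034 -4.9247 0.8456 1.7758]
Step 5: x=[4.9288 5.9220 11.8523 15.2971] v=[1.5140 -3.6525 -0.0362 2.1748]
Step 6: x=[4.9911 5.5865 11.6462 15.7765] v=[0.3113 -1.6777 -1.0304 2.3969]
Step 7: x=[4.7810 5.6881 11.2858 16.2455] v=[-1.0505 0.5080 -1.8022 2.3448]
Step 8: x=[4.3235 6.1649 10.8743 16.6377] v=[-2.2877 2.3842 -2.0574 1.9609]

Answer: 4.3235 6.1649 10.8743 16.6377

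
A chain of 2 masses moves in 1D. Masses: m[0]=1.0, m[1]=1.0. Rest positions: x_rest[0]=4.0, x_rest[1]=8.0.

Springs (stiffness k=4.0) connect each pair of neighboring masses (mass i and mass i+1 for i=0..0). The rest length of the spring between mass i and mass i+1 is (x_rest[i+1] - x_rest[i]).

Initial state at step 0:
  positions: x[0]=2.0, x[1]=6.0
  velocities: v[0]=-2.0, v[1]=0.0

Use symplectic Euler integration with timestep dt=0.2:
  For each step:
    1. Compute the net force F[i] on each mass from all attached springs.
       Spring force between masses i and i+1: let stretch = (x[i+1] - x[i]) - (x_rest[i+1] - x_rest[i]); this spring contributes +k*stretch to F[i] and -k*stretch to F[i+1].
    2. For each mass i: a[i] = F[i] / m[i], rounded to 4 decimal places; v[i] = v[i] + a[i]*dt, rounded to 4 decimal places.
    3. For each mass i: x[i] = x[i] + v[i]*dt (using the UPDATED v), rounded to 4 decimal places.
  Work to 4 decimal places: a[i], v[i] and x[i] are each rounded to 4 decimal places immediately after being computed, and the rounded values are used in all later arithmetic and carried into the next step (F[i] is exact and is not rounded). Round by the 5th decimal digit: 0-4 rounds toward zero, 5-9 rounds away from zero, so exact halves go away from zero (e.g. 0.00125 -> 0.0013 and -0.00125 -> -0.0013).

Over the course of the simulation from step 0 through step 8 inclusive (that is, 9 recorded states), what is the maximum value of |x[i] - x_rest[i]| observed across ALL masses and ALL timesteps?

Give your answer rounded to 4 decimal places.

Answer: 3.9658

Derivation:
Step 0: x=[2.0000 6.0000] v=[-2.0000 0.0000]
Step 1: x=[1.6000 6.0000] v=[-2.0000 0.0000]
Step 2: x=[1.2640 5.9360] v=[-1.6800 -0.3200]
Step 3: x=[1.0355 5.7645] v=[-1.1424 -0.8576]
Step 4: x=[0.9237 5.4763] v=[-0.5592 -1.4408]
Step 5: x=[0.9003 5.0997] v=[-0.1171 -1.8829]
Step 6: x=[0.9088 4.6912] v=[0.0424 -2.0424]
Step 7: x=[0.8825 4.3175] v=[-0.1317 -1.8683]
Step 8: x=[0.7658 4.0342] v=[-0.5837 -1.4163]
Max displacement = 3.9658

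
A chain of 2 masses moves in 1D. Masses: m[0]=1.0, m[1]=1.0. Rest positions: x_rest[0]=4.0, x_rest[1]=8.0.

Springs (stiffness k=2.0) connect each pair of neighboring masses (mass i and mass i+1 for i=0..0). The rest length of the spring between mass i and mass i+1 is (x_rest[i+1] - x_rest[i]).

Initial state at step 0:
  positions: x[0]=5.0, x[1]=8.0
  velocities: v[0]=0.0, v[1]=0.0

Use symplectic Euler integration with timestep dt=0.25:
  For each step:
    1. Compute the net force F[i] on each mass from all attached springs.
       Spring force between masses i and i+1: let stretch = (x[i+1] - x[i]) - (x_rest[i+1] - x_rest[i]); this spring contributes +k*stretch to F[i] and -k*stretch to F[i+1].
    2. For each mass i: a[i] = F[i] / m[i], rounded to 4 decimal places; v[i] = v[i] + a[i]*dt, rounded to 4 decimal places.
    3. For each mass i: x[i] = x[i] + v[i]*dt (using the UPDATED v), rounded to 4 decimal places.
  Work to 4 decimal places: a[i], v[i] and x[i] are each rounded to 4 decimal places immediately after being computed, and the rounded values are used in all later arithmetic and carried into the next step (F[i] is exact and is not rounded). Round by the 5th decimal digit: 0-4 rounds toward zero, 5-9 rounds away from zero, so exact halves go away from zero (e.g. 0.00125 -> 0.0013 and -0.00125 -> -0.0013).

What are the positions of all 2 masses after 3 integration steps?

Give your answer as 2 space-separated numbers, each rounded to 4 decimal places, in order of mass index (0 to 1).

Step 0: x=[5.0000 8.0000] v=[0.0000 0.0000]
Step 1: x=[4.8750 8.1250] v=[-0.5000 0.5000]
Step 2: x=[4.6563 8.3438] v=[-0.8750 0.8750]
Step 3: x=[4.3985 8.6016] v=[-1.0313 1.0313]

Answer: 4.3985 8.6016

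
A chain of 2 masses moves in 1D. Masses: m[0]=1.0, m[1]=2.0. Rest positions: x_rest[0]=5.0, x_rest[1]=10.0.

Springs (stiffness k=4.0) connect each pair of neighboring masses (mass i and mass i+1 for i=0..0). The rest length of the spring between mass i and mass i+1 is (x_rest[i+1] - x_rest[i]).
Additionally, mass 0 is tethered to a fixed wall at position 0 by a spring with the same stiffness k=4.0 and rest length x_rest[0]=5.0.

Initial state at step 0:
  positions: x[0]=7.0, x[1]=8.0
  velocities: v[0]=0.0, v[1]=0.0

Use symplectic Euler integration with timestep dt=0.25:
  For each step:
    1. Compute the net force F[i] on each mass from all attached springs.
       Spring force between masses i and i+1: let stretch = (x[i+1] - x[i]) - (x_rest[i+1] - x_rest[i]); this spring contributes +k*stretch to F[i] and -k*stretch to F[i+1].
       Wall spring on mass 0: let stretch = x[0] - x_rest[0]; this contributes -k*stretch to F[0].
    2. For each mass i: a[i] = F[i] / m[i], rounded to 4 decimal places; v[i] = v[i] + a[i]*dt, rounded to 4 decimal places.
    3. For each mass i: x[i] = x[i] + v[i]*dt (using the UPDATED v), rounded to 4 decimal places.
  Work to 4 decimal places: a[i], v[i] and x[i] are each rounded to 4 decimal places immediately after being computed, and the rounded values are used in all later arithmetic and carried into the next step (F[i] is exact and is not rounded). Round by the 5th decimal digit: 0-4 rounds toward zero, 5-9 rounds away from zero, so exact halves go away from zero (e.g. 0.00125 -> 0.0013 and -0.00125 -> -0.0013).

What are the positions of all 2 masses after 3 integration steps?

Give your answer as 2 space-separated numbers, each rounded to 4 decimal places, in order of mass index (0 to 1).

Answer: 1.8750 9.8906

Derivation:
Step 0: x=[7.0000 8.0000] v=[0.0000 0.0000]
Step 1: x=[5.5000 8.5000] v=[-6.0000 2.0000]
Step 2: x=[3.3750 9.2500] v=[-8.5000 3.0000]
Step 3: x=[1.8750 9.8906] v=[-6.0000 2.5625]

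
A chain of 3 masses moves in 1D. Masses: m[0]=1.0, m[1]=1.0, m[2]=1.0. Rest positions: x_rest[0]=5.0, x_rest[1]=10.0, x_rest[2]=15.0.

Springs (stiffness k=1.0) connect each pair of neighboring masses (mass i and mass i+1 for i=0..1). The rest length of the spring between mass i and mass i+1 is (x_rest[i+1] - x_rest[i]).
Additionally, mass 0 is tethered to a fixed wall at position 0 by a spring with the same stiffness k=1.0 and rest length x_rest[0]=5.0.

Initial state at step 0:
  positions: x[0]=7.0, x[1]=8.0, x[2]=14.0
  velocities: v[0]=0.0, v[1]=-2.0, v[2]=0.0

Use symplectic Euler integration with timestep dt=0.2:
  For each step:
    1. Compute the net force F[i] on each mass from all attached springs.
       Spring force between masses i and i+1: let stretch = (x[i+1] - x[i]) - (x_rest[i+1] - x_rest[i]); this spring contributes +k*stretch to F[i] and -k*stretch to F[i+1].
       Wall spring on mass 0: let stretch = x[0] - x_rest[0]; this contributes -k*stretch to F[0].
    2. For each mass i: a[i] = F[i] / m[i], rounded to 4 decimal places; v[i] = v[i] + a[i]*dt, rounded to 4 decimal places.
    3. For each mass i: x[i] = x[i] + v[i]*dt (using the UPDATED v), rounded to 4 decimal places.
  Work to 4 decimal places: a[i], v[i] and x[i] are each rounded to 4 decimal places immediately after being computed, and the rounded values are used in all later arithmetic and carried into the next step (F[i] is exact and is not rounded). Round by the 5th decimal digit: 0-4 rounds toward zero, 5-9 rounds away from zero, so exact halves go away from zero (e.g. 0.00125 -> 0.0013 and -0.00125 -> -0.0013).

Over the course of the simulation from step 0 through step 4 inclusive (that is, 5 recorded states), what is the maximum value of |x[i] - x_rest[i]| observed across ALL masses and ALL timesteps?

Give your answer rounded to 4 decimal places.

Step 0: x=[7.0000 8.0000 14.0000] v=[0.0000 -2.0000 0.0000]
Step 1: x=[6.7600 7.8000 13.9600] v=[-1.2000 -1.0000 -0.2000]
Step 2: x=[6.2912 7.8048 13.8736] v=[-2.3440 0.0240 -0.4320]
Step 3: x=[5.6313 7.9918 13.7444] v=[-3.2995 0.9350 -0.6458]
Step 4: x=[4.8406 8.3145 13.5851] v=[-3.9537 1.6134 -0.7963]
Max displacement = 2.2000

Answer: 2.2000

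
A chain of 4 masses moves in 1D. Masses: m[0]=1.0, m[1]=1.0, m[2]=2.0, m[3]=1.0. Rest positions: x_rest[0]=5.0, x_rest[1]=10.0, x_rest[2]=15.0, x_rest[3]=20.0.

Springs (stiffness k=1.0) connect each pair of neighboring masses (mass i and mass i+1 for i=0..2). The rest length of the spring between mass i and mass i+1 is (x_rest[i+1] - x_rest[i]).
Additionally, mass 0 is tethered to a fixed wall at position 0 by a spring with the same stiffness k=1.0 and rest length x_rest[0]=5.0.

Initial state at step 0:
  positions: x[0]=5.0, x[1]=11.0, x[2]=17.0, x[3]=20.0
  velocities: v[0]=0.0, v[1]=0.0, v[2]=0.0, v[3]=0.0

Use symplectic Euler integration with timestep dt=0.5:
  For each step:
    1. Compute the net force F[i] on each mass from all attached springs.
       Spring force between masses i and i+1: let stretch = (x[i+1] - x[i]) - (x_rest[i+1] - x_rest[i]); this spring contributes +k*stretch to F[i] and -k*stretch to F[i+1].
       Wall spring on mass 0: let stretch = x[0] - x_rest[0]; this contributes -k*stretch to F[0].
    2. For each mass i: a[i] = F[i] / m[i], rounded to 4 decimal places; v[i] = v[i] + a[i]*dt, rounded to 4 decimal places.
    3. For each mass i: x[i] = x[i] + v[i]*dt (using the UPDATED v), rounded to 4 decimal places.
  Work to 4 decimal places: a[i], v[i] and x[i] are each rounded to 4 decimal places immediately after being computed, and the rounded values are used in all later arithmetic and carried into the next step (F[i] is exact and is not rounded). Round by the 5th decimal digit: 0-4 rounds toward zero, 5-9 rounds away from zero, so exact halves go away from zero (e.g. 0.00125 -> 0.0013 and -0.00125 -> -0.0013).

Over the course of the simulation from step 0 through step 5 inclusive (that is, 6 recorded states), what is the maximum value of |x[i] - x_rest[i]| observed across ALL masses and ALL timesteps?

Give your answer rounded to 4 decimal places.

Step 0: x=[5.0000 11.0000 17.0000 20.0000] v=[0.0000 0.0000 0.0000 0.0000]
Step 1: x=[5.2500 11.0000 16.6250 20.5000] v=[0.5000 0.0000 -0.7500 1.0000]
Step 2: x=[5.6250 10.9688 16.0313 21.2813] v=[0.7500 -0.0625 -1.1875 1.5625]
Step 3: x=[5.9297 10.8672 15.4610 22.0001] v=[0.6094 -0.2032 -1.1406 1.4375]
Step 4: x=[5.9864 10.6797 15.1339 22.3341] v=[0.1133 -0.3751 -0.6543 0.6680]
Step 5: x=[5.7198 10.4324 15.1500 22.1181] v=[-0.5333 -0.4947 0.0322 -0.4321]
Max displacement = 2.3341

Answer: 2.3341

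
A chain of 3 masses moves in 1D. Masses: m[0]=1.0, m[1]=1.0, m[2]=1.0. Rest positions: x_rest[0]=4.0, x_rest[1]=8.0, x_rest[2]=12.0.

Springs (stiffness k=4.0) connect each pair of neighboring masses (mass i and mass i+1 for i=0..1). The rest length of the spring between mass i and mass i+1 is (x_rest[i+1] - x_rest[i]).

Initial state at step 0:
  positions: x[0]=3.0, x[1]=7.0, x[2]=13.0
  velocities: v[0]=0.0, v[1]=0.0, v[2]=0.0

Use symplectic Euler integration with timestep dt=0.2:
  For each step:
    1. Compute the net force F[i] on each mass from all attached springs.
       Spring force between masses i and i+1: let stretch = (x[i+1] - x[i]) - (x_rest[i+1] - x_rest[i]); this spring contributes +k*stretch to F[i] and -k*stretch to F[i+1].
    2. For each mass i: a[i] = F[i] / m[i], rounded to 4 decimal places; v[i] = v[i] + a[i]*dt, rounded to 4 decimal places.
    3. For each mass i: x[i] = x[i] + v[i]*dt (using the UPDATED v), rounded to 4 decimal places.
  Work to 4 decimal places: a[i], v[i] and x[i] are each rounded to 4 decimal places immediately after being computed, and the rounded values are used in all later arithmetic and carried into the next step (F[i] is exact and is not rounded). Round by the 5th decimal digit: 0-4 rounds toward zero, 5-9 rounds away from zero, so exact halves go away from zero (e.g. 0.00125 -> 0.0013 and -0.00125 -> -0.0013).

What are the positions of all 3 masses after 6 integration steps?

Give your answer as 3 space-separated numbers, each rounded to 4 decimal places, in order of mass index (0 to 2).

Answer: 4.5100 7.7472 10.7427

Derivation:
Step 0: x=[3.0000 7.0000 13.0000] v=[0.0000 0.0000 0.0000]
Step 1: x=[3.0000 7.3200 12.6800] v=[0.0000 1.6000 -1.6000]
Step 2: x=[3.0512 7.8064 12.1424] v=[0.2560 2.4320 -2.6880]
Step 3: x=[3.2232 8.2257 11.5510] v=[0.8602 2.0966 -2.9568]
Step 4: x=[3.5556 8.3767 11.0676] v=[1.6622 0.7548 -2.4170]
Step 5: x=[4.0194 8.1868 10.7937] v=[2.3191 -0.9494 -1.3697]
Step 6: x=[4.5100 7.7472 10.7427] v=[2.4530 -2.1978 -0.2552]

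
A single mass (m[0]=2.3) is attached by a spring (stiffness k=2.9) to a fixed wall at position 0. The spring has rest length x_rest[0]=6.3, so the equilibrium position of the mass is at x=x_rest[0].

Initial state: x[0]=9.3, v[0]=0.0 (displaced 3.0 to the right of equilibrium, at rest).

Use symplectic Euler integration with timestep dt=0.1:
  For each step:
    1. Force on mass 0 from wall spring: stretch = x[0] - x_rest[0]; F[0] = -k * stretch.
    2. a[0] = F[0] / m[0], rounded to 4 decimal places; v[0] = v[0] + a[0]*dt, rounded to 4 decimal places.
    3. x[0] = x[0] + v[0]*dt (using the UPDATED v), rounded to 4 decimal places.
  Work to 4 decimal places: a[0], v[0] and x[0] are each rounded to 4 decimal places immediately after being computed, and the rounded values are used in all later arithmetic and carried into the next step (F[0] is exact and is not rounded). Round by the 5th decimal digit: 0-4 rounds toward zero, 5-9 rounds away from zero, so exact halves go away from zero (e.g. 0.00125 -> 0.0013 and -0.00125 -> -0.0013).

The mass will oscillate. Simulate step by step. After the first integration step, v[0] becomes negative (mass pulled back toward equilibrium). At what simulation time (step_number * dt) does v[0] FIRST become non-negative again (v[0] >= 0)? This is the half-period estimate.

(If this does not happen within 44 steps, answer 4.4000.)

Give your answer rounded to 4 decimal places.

Answer: 2.8000

Derivation:
Step 0: x=[9.3000] v=[0.0000]
Step 1: x=[9.2622] v=[-0.3783]
Step 2: x=[9.1870] v=[-0.7518]
Step 3: x=[9.0754] v=[-1.1158]
Step 4: x=[8.9288] v=[-1.4657]
Step 5: x=[8.7491] v=[-1.7972]
Step 6: x=[8.5385] v=[-2.1060]
Step 7: x=[8.2997] v=[-2.3883]
Step 8: x=[8.0357] v=[-2.6404]
Step 9: x=[7.7498] v=[-2.8593]
Step 10: x=[7.4456] v=[-3.0421]
Step 11: x=[7.1269] v=[-3.1866]
Step 12: x=[6.7978] v=[-3.2909]
Step 13: x=[6.4624] v=[-3.3537]
Step 14: x=[6.1250] v=[-3.3742]
Step 15: x=[5.7898] v=[-3.3521]
Step 16: x=[5.4610] v=[-3.2878]
Step 17: x=[5.1428] v=[-3.1820]
Step 18: x=[4.8392] v=[-3.0361]
Step 19: x=[4.5540] v=[-2.8519]
Step 20: x=[4.2908] v=[-2.6318]
Step 21: x=[4.0530] v=[-2.3785]
Step 22: x=[3.8435] v=[-2.0952]
Step 23: x=[3.6650] v=[-1.7855]
Step 24: x=[3.5197] v=[-1.4533]
Step 25: x=[3.4094] v=[-1.1027]
Step 26: x=[3.3356] v=[-0.7382]
Step 27: x=[3.2992] v=[-0.3644]
Step 28: x=[3.3006] v=[0.0140]
First v>=0 after going negative at step 28, time=2.8000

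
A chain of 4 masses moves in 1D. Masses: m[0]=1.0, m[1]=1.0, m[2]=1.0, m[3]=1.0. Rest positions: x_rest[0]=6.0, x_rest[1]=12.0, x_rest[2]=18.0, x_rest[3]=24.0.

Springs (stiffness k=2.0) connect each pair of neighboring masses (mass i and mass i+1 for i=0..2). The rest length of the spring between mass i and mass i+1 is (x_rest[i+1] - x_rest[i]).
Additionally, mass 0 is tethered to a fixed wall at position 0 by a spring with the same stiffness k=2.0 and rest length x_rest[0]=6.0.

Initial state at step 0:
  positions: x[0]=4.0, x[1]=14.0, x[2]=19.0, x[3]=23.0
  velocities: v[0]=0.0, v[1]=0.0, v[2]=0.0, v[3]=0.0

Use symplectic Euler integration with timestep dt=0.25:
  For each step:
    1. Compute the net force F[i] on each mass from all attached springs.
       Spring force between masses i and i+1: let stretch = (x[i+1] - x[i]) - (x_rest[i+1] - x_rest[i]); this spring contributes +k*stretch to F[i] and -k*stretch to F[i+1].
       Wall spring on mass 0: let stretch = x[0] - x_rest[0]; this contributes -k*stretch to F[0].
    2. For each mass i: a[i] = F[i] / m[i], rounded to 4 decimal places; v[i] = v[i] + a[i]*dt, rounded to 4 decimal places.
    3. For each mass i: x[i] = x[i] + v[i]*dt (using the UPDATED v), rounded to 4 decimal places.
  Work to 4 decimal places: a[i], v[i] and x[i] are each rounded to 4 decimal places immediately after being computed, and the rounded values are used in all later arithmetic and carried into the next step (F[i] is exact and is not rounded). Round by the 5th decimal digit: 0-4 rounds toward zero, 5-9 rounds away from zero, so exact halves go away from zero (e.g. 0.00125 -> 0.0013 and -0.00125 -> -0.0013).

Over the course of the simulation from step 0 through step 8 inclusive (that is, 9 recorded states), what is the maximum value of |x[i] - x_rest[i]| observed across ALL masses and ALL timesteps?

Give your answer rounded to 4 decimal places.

Step 0: x=[4.0000 14.0000 19.0000 23.0000] v=[0.0000 0.0000 0.0000 0.0000]
Step 1: x=[4.7500 13.3750 18.8750 23.2500] v=[3.0000 -2.5000 -0.5000 1.0000]
Step 2: x=[5.9844 12.3594 18.6094 23.7031] v=[4.9375 -4.0625 -1.0625 1.8125]
Step 3: x=[7.2676 11.3282 18.1992 24.2695] v=[5.1328 -4.1250 -1.6407 2.2657]
Step 4: x=[8.1499 10.6483 17.6889 24.8272] v=[3.5293 -2.7198 -2.0411 2.2306]
Step 5: x=[8.3258 10.5361 17.1908 25.2426] v=[0.7036 -0.4487 -1.9923 1.6615]
Step 6: x=[7.7373 10.9795 16.8674 25.4015] v=[-2.3542 1.7735 -1.2938 0.6356]
Step 7: x=[6.5869 11.7536 16.8747 25.2436] v=[-4.6018 3.0964 0.0293 -0.6315]
Step 8: x=[5.2589 12.5220 17.2880 24.7896] v=[-5.3119 3.0736 1.6532 -1.8160]
Max displacement = 2.3258

Answer: 2.3258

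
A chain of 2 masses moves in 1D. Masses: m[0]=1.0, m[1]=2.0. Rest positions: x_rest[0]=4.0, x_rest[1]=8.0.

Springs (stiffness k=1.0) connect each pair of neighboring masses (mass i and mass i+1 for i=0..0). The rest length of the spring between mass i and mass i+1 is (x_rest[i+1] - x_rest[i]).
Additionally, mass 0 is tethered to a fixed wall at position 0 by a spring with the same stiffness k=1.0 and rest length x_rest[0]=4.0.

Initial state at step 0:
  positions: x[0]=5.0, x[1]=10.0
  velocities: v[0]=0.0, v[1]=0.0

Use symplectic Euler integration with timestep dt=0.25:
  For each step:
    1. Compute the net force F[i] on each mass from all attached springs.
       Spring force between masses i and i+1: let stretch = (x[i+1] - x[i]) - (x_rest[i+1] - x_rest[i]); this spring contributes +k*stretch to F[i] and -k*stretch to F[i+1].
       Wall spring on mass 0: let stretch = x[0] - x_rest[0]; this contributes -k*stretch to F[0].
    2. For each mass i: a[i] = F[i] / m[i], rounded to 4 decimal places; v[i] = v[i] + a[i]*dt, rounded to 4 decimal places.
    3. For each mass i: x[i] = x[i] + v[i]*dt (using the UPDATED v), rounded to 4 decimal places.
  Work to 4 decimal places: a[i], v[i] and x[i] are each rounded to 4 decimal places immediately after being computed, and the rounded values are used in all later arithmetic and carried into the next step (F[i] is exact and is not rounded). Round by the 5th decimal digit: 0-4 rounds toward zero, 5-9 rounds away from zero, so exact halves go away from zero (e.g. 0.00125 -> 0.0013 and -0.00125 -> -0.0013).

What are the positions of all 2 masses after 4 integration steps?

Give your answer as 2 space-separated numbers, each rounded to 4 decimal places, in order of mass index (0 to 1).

Answer: 4.9729 9.7016

Derivation:
Step 0: x=[5.0000 10.0000] v=[0.0000 0.0000]
Step 1: x=[5.0000 9.9688] v=[0.0000 -0.1250]
Step 2: x=[4.9981 9.9073] v=[-0.0078 -0.2461]
Step 3: x=[4.9906 9.8174] v=[-0.0300 -0.3598]
Step 4: x=[4.9729 9.7016] v=[-0.0710 -0.4632]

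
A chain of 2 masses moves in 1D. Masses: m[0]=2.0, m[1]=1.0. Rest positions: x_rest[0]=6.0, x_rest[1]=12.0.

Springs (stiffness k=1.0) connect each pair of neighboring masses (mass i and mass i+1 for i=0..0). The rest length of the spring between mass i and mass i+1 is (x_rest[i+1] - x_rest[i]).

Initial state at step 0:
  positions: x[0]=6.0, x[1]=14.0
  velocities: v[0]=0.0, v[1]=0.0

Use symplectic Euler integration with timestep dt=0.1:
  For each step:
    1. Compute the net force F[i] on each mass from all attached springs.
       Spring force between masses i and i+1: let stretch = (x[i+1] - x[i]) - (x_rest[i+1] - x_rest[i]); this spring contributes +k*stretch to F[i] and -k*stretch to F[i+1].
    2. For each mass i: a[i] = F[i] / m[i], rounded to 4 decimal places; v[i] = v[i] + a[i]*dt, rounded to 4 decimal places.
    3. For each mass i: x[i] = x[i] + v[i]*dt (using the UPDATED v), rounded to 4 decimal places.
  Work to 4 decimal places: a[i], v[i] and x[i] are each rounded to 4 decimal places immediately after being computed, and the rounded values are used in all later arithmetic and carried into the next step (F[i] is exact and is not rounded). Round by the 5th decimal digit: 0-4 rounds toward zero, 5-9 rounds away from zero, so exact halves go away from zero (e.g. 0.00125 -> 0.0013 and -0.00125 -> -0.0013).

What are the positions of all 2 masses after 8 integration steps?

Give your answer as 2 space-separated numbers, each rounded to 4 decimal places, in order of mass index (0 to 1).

Answer: 6.3296 13.3410

Derivation:
Step 0: x=[6.0000 14.0000] v=[0.0000 0.0000]
Step 1: x=[6.0100 13.9800] v=[0.1000 -0.2000]
Step 2: x=[6.0299 13.9403] v=[0.1985 -0.3970]
Step 3: x=[6.0593 13.8815] v=[0.2940 -0.5880]
Step 4: x=[6.0978 13.8045] v=[0.3851 -0.7702]
Step 5: x=[6.1448 13.7104] v=[0.4704 -0.9409]
Step 6: x=[6.1997 13.6007] v=[0.5487 -1.0975]
Step 7: x=[6.2616 13.4769] v=[0.6188 -1.2376]
Step 8: x=[6.3296 13.3410] v=[0.6796 -1.3591]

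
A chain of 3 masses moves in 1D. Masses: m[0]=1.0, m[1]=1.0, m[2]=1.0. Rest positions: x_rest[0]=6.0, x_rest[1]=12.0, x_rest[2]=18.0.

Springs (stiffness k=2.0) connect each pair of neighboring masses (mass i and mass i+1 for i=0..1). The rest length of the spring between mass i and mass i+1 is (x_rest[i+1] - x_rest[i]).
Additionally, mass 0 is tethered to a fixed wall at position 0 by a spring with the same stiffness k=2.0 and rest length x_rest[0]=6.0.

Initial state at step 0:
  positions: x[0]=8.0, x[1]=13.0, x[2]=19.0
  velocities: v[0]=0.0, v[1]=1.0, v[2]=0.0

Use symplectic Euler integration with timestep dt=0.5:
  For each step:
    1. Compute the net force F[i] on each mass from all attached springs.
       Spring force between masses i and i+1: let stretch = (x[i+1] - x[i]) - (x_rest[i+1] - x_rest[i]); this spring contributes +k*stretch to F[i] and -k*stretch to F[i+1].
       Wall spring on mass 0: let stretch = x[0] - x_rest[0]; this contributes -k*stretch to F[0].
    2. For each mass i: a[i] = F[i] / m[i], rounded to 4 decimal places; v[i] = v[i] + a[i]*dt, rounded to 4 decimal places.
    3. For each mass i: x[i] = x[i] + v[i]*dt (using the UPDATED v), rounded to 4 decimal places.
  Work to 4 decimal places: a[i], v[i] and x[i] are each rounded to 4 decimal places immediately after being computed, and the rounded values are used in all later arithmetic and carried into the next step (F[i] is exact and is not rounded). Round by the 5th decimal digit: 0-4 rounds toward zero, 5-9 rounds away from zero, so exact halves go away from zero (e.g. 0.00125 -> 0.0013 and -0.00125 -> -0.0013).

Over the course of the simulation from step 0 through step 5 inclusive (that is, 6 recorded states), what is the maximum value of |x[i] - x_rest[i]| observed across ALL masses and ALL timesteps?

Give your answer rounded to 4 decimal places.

Step 0: x=[8.0000 13.0000 19.0000] v=[0.0000 1.0000 0.0000]
Step 1: x=[6.5000 14.0000 19.0000] v=[-3.0000 2.0000 0.0000]
Step 2: x=[5.5000 13.7500 19.5000] v=[-2.0000 -0.5000 1.0000]
Step 3: x=[5.8750 12.2500 20.1250] v=[0.7500 -3.0000 1.2500]
Step 4: x=[6.5000 11.5000 19.8125] v=[1.2500 -1.5000 -0.6250]
Step 5: x=[6.3750 12.4063 18.3438] v=[-0.2500 1.8125 -2.9375]
Max displacement = 2.1250

Answer: 2.1250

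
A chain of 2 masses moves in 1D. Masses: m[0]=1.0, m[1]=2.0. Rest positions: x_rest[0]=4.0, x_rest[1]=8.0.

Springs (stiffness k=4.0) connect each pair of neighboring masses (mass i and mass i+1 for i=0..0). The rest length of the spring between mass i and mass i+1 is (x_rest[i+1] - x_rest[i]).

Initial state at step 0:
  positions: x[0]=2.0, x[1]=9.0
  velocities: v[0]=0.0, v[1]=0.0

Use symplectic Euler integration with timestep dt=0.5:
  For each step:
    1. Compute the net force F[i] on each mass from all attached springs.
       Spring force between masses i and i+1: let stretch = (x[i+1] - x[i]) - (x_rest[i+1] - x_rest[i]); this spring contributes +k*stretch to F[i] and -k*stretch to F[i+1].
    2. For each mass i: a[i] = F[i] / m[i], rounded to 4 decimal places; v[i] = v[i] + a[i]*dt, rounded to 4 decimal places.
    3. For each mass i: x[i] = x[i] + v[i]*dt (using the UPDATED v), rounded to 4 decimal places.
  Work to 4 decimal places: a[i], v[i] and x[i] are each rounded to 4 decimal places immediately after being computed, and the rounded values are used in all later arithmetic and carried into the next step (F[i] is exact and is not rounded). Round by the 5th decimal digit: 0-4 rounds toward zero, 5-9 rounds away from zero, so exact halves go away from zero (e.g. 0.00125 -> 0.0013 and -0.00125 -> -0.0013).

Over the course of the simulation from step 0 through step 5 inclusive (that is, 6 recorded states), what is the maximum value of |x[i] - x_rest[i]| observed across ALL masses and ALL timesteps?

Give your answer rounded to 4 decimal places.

Answer: 2.5000

Derivation:
Step 0: x=[2.0000 9.0000] v=[0.0000 0.0000]
Step 1: x=[5.0000 7.5000] v=[6.0000 -3.0000]
Step 2: x=[6.5000 6.7500] v=[3.0000 -1.5000]
Step 3: x=[4.2500 7.8750] v=[-4.5000 2.2500]
Step 4: x=[1.6250 9.1875] v=[-5.2500 2.6250]
Step 5: x=[2.5625 8.7188] v=[1.8750 -0.9375]
Max displacement = 2.5000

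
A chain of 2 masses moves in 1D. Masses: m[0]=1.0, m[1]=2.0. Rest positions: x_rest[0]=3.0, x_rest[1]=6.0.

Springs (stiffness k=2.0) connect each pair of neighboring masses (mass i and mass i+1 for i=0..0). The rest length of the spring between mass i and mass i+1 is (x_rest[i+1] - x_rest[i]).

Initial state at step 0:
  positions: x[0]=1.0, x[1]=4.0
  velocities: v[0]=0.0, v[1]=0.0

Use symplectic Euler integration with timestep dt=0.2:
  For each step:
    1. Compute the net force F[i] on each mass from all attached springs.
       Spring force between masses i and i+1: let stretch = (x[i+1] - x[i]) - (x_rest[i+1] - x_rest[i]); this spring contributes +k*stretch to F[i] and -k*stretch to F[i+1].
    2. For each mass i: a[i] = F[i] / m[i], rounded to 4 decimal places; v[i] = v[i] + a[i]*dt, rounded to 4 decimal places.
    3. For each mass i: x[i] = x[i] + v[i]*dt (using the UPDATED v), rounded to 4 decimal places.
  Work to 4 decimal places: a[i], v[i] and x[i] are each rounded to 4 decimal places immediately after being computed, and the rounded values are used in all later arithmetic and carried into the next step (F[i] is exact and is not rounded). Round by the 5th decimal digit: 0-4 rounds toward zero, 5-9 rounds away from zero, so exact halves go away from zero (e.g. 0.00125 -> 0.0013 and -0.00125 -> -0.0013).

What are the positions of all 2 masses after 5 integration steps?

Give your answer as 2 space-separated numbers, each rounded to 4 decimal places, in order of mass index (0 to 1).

Answer: 1.0000 4.0000

Derivation:
Step 0: x=[1.0000 4.0000] v=[0.0000 0.0000]
Step 1: x=[1.0000 4.0000] v=[0.0000 0.0000]
Step 2: x=[1.0000 4.0000] v=[0.0000 0.0000]
Step 3: x=[1.0000 4.0000] v=[0.0000 0.0000]
Step 4: x=[1.0000 4.0000] v=[0.0000 0.0000]
Step 5: x=[1.0000 4.0000] v=[0.0000 0.0000]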